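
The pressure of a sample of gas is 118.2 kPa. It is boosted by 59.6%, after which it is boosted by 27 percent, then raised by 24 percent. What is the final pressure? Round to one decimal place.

Each change multiplies by a factor: 1.596 × 1.27 × 1.24 = 2.5133808.
118.2 × 2.5133808 = 297.08161056 ≈ 297.1.

297.1 kPa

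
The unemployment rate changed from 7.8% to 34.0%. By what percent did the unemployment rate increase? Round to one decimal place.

The change is 34.0 − 7.8 = 26.2 percentage points.
Relative to the original 7.8%, that is 26.2 ÷ 7.8 ≈ 335.9%.
So the unemployment rate rose by 335.9%.

335.9%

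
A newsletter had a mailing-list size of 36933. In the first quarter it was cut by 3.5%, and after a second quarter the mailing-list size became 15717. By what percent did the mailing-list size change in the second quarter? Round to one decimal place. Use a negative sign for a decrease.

After the first quarter: 36933 × 0.965 = 35640.345.
Second-quarter multiplier: 15717 ÷ 35640.345 ≈ 0.44099.
That is a change of -55.9%.

-55.9%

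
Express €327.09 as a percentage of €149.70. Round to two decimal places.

218.50%

€327.09 ÷ €149.70 ≈ 218.50%.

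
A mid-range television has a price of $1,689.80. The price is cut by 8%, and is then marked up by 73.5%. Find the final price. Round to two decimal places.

$2,697.26

Each change multiplies by a factor: 0.92 × 1.735 = 1.5962.
$1,689.80 × 1.5962 = $2697.25876 ≈ $2,697.26.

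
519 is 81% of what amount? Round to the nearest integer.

641

519 ÷ 0.81 ≈ 641.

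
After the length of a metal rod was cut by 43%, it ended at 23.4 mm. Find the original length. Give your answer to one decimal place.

41.1 mm

The overall multiplier applied was 0.57.
So the original length was 23.4 ÷ 0.57 ≈ 41.1 mm.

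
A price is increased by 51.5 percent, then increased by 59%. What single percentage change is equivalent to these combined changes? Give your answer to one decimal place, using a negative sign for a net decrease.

140.9%

The combined multiplier is 1.515 × 1.59 = 2.40885.
That corresponds to an increase of 140.9%.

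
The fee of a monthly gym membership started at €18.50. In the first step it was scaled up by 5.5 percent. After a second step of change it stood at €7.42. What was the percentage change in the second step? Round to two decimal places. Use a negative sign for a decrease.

-61.98%

After the first step: €18.50 × 1.055 = €19.5175.
Second-step multiplier: €7.42 ÷ €19.5175 ≈ 0.380172.
That is a change of -61.98%.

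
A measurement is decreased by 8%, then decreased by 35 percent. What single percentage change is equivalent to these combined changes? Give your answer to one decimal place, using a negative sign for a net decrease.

An 8% decrease multiplies by 0.92.
Then a 35% decrease: 0.92 × 0.65 = 0.598.
Overall factor 0.598, i.e. -40.2%.

-40.2%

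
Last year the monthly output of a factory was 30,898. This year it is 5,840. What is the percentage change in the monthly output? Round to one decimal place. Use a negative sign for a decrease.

-81.1%

Change: 5,840 − 30,898 = -25,058.
Relative to the original: -25,058 ÷ 30,898 ≈ -81.1%.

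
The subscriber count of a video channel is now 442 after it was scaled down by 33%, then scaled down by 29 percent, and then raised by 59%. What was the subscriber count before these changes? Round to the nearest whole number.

Undoing the 59% increase: 442 ÷ 1.59 ≈ 277.987421.
Undoing the 29% decrease: 277.987421 ÷ 0.71 ≈ 391.531579.
Undoing the 33% decrease: 391.531579 ÷ 0.67 ≈ 584.

584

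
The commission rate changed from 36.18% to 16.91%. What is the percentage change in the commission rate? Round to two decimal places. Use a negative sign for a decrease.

The change is 16.91 − 36.18 = -19.27 percentage points.
Relative to the original 36.18%, that is -19.27 ÷ 36.18 ≈ -53.26%.

-53.26%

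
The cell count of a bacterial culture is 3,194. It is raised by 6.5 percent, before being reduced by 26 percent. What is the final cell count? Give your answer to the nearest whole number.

2,517

Each change multiplies by a factor: 1.065 × 0.74 = 0.7881.
3,194 × 0.7881 = 2517.1914 ≈ 2,517.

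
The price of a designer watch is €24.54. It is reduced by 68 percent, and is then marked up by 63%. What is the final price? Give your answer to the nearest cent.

€12.80

68% decrease: €24.54 × 0.32 = €7.8528.
After the 63% increase: €7.8528 × 1.63 = €12.800064 ≈ €12.80.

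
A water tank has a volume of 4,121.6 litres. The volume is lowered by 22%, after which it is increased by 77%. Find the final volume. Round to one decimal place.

5,690.3 litres

22% decrease: 4,121.6 × 0.78 = 3214.848.
77% increase: 3214.848 × 1.77 = 5690.28096 ≈ 5,690.3.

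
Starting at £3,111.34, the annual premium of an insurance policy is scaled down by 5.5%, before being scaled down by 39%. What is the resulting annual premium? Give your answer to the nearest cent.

£1,793.53

Apply the 5.5% decrease: £3,111.34 × 0.945 = £2940.2163.
39% decrease: £2940.2163 × 0.61 = £1793.531943 ≈ £1,793.53.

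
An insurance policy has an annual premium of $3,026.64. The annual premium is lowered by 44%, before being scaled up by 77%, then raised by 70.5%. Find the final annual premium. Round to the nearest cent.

$5,115.01

Apply the 44% decrease: $3,026.64 × 0.56 = $1694.9184.
77% increase: $1694.9184 × 1.77 = $3000.005568.
After the 70.5% increase: $3000.005568 × 1.705 = $5115.00949344 ≈ $5,115.01.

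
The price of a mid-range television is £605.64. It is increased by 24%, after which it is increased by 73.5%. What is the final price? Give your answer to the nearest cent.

£1302.97

Each change multiplies by a factor: 1.24 × 1.735 = 2.1514.
£605.64 × 2.1514 = £1302.973896 ≈ £1302.97.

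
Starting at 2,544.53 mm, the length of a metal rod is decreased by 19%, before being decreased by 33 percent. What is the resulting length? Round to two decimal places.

1,380.92 mm

19% decrease: 2,544.53 × 0.81 = 2061.0693.
After the 33% decrease: 2061.0693 × 0.67 = 1380.916431 ≈ 1,380.92.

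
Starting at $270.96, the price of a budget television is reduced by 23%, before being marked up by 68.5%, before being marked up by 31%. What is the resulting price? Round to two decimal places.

$460.54

Each change multiplies by a factor: 0.77 × 1.685 × 1.31 = 1.6996595.
$270.96 × 1.6996595 = $460.53973812 ≈ $460.54.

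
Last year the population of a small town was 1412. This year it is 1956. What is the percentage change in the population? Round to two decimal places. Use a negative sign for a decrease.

38.53%

Change: 1956 − 1412 = 544.
Relative to the original: 544 ÷ 1412 ≈ 38.53%.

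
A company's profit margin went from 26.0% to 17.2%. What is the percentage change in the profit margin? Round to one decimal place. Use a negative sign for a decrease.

The change is 17.2 − 26.0 = -8.8 percentage points.
Relative to the original 26.0%, that is -8.8 ÷ 26.0 ≈ -33.8%.

-33.8%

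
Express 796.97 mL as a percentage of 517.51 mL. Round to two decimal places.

154.00%

796.97 mL ÷ 517.51 mL ≈ 154.00%.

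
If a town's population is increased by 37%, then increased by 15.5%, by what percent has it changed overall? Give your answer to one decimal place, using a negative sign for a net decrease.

The combined multiplier is 1.37 × 1.155 = 1.58235.
That corresponds to an increase of 58.2%.

58.2%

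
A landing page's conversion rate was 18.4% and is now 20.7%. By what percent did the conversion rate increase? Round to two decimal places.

12.50%

The change is 20.7 − 18.4 = 2.3 percentage points.
Relative to the original 18.4%, that is 2.3 ÷ 18.4 = 12.50%.
So the conversion rate rose by 12.50%.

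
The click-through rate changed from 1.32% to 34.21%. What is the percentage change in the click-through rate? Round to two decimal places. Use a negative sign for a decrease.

2491.67%

The change is 34.21 − 1.32 = 32.89 percentage points.
Relative to the original 1.32%, that is 32.89 ÷ 1.32 ≈ 2491.67%.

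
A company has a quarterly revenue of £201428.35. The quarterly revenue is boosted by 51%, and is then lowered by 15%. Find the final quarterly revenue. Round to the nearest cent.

After the 51% increase: £201428.35 × 1.51 = £304156.8085.
Apply the 15% decrease: £304156.8085 × 0.85 = £258533.287225 ≈ £258533.29.

£258533.29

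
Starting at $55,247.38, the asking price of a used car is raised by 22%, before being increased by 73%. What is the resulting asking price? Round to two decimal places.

Each change multiplies by a factor: 1.22 × 1.73 = 2.1106.
$55,247.38 × 2.1106 = $116605.120228 ≈ $116,605.12.

$116,605.12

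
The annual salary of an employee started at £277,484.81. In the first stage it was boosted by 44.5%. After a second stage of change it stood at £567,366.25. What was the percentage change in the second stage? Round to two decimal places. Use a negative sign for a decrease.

After the first stage: £277,484.81 × 1.445 = £400965.55045.
Second-stage multiplier: £567,366.25 ÷ £400965.55045 ≈ 1.415.
That is a change of 41.50%.

41.50%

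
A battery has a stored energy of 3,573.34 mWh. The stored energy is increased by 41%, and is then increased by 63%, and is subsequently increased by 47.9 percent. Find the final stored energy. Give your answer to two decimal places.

12,146.45 mWh

Apply the 41% increase: 3,573.34 × 1.41 = 5038.4094.
Apply the 63% increase: 5038.4094 × 1.63 = 8212.607322.
Apply the 47.9% increase: 8212.607322 × 1.479 = 12146.446229238 ≈ 12,146.45.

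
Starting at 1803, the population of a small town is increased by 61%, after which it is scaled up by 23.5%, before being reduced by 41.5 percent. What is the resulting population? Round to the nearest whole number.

Each change multiplies by a factor: 1.61 × 1.235 × 0.585 = 1.16318475.
1803 × 1.16318475 = 2097.22210425 ≈ 2097.

2097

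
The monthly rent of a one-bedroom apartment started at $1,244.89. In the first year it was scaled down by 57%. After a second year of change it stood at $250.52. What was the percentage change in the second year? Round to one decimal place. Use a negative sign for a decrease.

-53.2%

After the first year: $1,244.89 × 0.43 = $535.3027.
Second-year multiplier: $250.52 ÷ $535.3027 ≈ 0.468.
That is a change of -53.2%.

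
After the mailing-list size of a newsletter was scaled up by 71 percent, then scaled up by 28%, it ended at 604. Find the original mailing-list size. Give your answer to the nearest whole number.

276

Undoing the 28% increase: 604 ÷ 1.28 = 471.875.
Undoing the 71% increase: 471.875 ÷ 1.71 ≈ 276.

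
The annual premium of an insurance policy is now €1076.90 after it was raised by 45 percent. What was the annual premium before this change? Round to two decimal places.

The overall multiplier applied was 1.45.
So the original annual premium was €1076.90 ÷ 1.45 ≈ €742.69.

€742.69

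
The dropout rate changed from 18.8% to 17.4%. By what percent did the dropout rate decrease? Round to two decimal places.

7.45%

The change is 17.4 − 18.8 = -1.4 percentage points.
Relative to the original 18.8%, that is -1.4 ÷ 18.8 ≈ -7.45%.
So the dropout rate fell by 7.45%.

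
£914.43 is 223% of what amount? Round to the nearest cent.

£914.43 ÷ 2.23 ≈ £410.06.

£410.06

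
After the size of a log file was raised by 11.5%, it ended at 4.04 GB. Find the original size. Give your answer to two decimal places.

The overall multiplier applied was 1.115.
So the original size was 4.04 ÷ 1.115 ≈ 3.62 GB.

3.62 GB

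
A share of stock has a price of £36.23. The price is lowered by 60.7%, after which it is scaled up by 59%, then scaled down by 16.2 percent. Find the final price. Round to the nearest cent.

Each change multiplies by a factor: 0.393 × 1.59 × 0.838 = 0.52364106.
£36.23 × 0.52364106 = £18.9715156038 ≈ £18.97.

£18.97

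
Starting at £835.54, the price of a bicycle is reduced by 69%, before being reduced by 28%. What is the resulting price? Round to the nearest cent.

Each change multiplies by a factor: 0.31 × 0.72 = 0.2232.
£835.54 × 0.2232 = £186.492528 ≈ £186.49.

£186.49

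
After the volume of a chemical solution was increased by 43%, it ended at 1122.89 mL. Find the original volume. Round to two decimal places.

The overall multiplier applied was 1.43.
So the original volume was 1122.89 ÷ 1.43 ≈ 785.24 mL.

785.24 mL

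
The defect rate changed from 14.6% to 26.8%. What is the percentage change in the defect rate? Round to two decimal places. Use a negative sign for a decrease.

The change is 26.8 − 14.6 = 12.2 percentage points.
Relative to the original 14.6%, that is 12.2 ÷ 14.6 ≈ 83.56%.

83.56%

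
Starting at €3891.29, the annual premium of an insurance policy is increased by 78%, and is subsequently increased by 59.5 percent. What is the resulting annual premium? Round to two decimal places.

Each change multiplies by a factor: 1.78 × 1.595 = 2.8391.
€3891.29 × 2.8391 = €11047.761439 ≈ €11047.76.

€11047.76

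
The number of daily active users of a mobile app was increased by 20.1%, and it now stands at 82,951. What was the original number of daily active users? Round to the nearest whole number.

69,068

The overall multiplier applied was 1.201.
So the original number of daily active users was 82,951 ÷ 1.201 ≈ 69,068.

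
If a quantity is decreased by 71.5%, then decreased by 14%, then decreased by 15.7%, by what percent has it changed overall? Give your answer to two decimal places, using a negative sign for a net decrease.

-79.34%

The combined multiplier is 0.285 × 0.86 × 0.843 = 0.2066193.
That corresponds to a decrease of 79.34%.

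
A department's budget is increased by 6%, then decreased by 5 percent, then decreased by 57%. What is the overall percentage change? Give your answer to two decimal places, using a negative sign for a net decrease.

-56.70%

The combined multiplier is 1.06 × 0.95 × 0.43 = 0.43301.
That corresponds to a decrease of 56.70%.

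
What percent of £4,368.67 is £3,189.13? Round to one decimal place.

73.0%

£3,189.13 ÷ £4,368.67 ≈ 73.0%.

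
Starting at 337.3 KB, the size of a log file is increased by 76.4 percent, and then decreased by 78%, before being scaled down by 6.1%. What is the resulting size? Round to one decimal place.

After the 76.4% increase: 337.3 × 1.764 = 594.9972.
Apply the 78% decrease: 594.9972 × 0.22 = 130.899384.
6.1% decrease: 130.899384 × 0.939 = 122.914521576 ≈ 122.9.

122.9 KB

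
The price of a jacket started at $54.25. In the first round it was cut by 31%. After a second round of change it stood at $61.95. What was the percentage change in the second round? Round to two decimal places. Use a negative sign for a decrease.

65.50%

After the first round: $54.25 × 0.69 = $37.4325.
Second-round multiplier: $61.95 ÷ $37.4325 ≈ 1.654979.
That is a change of 65.50%.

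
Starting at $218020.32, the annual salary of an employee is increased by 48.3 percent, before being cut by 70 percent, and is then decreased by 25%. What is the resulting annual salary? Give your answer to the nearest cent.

48.3% increase: $218020.32 × 1.483 = $323324.13456.
After the 70% decrease: $323324.13456 × 0.3 = $96997.240368.
After the 25% decrease: $96997.240368 × 0.75 = $72747.930276 ≈ $72747.93.

$72747.93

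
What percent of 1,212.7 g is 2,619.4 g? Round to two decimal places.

216.00%

2,619.4 g ÷ 1,212.7 g ≈ 216.00%.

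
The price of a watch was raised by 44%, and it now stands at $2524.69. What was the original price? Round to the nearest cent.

The overall multiplier applied was 1.44.
So the original price was $2524.69 ÷ 1.44 ≈ $1753.26.

$1753.26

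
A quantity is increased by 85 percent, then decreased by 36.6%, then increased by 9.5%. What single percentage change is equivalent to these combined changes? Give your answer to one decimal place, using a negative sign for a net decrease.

28.4%

The combined multiplier is 1.85 × 0.634 × 1.095 = 1.2843255.
That corresponds to an increase of 28.4%.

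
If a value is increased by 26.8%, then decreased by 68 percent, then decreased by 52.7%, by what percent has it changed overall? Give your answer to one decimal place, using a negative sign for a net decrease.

The combined multiplier is 1.268 × 0.32 × 0.473 = 0.19192448.
That corresponds to a decrease of 80.8%.

-80.8%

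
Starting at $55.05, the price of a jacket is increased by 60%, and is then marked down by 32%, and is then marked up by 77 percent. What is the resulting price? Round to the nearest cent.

$106.01

Each change multiplies by a factor: 1.6 × 0.68 × 1.77 = 1.92576.
$55.05 × 1.92576 = $106.013088 ≈ $106.01.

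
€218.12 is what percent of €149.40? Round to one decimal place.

146.0%

€218.12 ÷ €149.40 ≈ 146.0%.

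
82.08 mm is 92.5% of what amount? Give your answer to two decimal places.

88.74 mm

82.08 mm ÷ 0.925 ≈ 88.74 mm.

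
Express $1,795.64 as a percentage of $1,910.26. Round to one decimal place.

$1,795.64 ÷ $1,910.26 ≈ 94.0%.

94.0%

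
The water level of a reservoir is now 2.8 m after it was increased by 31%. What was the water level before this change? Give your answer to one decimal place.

2.1 m

The overall multiplier applied was 1.31.
So the original water level was 2.8 ÷ 1.31 ≈ 2.1 m.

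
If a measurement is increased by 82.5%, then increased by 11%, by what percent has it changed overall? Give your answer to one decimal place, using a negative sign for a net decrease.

102.6%

The combined multiplier is 1.825 × 1.11 = 2.02575.
That corresponds to an increase of 102.6%.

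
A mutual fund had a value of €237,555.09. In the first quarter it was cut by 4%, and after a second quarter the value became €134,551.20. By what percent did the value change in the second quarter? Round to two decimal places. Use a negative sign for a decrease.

-41.00%

After the first quarter: €237,555.09 × 0.96 = €228052.8864.
Second-quarter multiplier: €134,551.20 ÷ €228052.8864 ≈ 0.59.
That is a change of -41.00%.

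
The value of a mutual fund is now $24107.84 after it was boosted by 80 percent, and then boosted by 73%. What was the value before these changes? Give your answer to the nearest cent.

$7741.76

The overall multiplier applied was 1.8 × 1.73 = 3.114.
So the original value was $24107.84 ÷ 3.114 ≈ $7741.76.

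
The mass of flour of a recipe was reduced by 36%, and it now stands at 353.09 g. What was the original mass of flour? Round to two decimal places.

551.70 g

The overall multiplier applied was 0.64.
So the original mass of flour was 353.09 ÷ 0.64 ≈ 551.70 g.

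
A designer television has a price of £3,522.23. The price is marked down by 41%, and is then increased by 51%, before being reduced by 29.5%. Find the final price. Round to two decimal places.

After the 41% decrease: £3,522.23 × 0.59 = £2078.1157.
Apply the 51% increase: £2078.1157 × 1.51 = £3137.954707.
Apply the 29.5% decrease: £3137.954707 × 0.705 = £2212.258068435 ≈ £2,212.26.

£2,212.26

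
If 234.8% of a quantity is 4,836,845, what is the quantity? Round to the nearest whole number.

4,836,845 ÷ 2.348 ≈ 2,059,985.

2,059,985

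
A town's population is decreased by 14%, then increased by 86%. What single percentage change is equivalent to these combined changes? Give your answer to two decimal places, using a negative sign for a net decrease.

59.96%

The combined multiplier is 0.86 × 1.86 = 1.5996.
That corresponds to an increase of 59.96%.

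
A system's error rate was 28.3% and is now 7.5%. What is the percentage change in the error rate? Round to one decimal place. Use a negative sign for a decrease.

-73.5%

The change is 7.5 − 28.3 = -20.8 percentage points.
Relative to the original 28.3%, that is -20.8 ÷ 28.3 ≈ -73.5%.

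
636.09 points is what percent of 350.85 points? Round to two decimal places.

636.09 points ÷ 350.85 points ≈ 181.30%.

181.30%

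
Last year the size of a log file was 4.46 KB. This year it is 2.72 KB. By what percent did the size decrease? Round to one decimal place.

39.0%

Change: 2.72 − 4.46 = -1.74.
Relative to the original: -1.74 ÷ 4.46 ≈ -39.0%.
So the size decreased by 39.0%.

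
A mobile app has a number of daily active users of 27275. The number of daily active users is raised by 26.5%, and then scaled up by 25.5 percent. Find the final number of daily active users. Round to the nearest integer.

26.5% increase: 27275 × 1.265 = 34502.875.
Apply the 25.5% increase: 34502.875 × 1.255 = 43301.108125 ≈ 43301.

43301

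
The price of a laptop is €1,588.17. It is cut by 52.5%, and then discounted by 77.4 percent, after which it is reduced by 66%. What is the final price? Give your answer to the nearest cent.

Apply the 52.5% decrease: €1,588.17 × 0.475 = €754.38075.
After the 77.4% decrease: €754.38075 × 0.226 = €170.4900495.
After the 66% decrease: €170.4900495 × 0.34 = €57.96661683 ≈ €57.97.

€57.97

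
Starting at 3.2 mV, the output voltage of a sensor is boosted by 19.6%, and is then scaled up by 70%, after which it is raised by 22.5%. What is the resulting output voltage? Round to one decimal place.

8.0 mV

19.6% increase: 3.2 × 1.196 = 3.8272.
Apply the 70% increase: 3.8272 × 1.7 = 6.50624.
Apply the 22.5% increase: 6.50624 × 1.225 = 7.970144 ≈ 8.0.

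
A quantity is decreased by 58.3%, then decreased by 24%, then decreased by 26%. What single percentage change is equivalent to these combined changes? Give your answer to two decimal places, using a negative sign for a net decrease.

-76.55%

The combined multiplier is 0.417 × 0.76 × 0.74 = 0.2345208.
That corresponds to a decrease of 76.55%.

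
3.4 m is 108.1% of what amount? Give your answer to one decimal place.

3.1 m

3.4 m ÷ 1.081 ≈ 3.1 m.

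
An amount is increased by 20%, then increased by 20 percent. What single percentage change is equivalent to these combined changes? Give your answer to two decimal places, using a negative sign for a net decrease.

44.00%

A 20% increase multiplies by 1.2.
Then a 20% increase: 1.2 × 1.2 = 1.44.
Overall factor 1.44, i.e. 44.00%.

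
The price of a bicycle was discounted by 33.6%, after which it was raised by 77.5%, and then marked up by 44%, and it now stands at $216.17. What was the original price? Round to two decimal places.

Undoing the 44% increase: $216.17 ÷ 1.44 ≈ $150.118056.
Undoing the 77.5% increase: $150.118056 ÷ 1.775 ≈ $84.573553.
Undoing the 33.6% decrease: $84.573553 ÷ 0.664 ≈ $127.37.

$127.37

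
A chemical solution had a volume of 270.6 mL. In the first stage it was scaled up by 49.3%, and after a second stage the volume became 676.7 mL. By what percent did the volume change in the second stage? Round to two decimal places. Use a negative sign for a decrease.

After the first stage: 270.6 × 1.493 = 404.0058.
Second-stage multiplier: 676.7 ÷ 404.0058 ≈ 1.674976.
That is a change of 67.50%.

67.50%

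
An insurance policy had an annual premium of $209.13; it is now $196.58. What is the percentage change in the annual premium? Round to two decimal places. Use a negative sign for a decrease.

-6.00%

Change: $196.58 − $209.13 = -$12.55.
Relative to the original: -$12.55 ÷ $209.13 ≈ -6.00%.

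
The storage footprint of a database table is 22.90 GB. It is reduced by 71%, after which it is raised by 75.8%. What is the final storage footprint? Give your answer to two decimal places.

Each change multiplies by a factor: 0.29 × 1.758 = 0.50982.
22.90 × 0.50982 = 11.674878 ≈ 11.67.

11.67 GB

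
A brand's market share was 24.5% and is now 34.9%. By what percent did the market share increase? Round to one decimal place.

The change is 34.9 − 24.5 = 10.4 percentage points.
Relative to the original 24.5%, that is 10.4 ÷ 24.5 ≈ 42.4%.
So the market share rose by 42.4%.

42.4%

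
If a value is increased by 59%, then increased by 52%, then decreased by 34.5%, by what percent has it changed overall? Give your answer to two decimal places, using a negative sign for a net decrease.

58.30%

A 59% increase multiplies by 1.59.
Then a 52% increase: 1.59 × 1.52 = 2.4168.
Then a 34.5% decrease: 2.4168 × 0.655 = 1.583004.
Overall factor 1.583004, i.e. 58.30%.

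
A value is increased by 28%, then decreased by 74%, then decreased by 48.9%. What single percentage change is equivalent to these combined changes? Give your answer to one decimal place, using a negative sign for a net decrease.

The combined multiplier is 1.28 × 0.26 × 0.511 = 0.1700608.
That corresponds to a decrease of 83.0%.

-83.0%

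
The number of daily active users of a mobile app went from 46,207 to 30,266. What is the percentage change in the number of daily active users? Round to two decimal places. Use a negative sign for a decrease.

Change: 30,266 − 46,207 = -15,941.
Relative to the original: -15,941 ÷ 46,207 ≈ -34.50%.

-34.50%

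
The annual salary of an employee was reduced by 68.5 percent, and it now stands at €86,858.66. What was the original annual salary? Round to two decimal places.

€275,741.78

The overall multiplier applied was 0.315.
So the original annual salary was €86,858.66 ÷ 0.315 ≈ €275,741.78.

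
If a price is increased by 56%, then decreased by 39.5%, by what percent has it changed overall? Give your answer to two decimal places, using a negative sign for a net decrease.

-5.62%

The combined multiplier is 1.56 × 0.605 = 0.9438.
That corresponds to a decrease of 5.62%.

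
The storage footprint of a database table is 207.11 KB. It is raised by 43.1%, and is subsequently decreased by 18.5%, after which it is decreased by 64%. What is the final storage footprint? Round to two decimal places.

86.96 KB

Each change multiplies by a factor: 1.431 × 0.815 × 0.36 = 0.4198554.
207.11 × 0.4198554 = 86.956251894 ≈ 86.96.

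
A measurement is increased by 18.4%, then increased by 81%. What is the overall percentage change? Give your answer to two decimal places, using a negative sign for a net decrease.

114.30%

An 18.4% increase multiplies by 1.184.
Then an 81% increase: 1.184 × 1.81 = 2.14304.
Overall factor 2.14304, i.e. 114.30%.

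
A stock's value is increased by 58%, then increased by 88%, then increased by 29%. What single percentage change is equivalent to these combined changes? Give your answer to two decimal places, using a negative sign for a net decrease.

The combined multiplier is 1.58 × 1.88 × 1.29 = 3.831816.
That corresponds to an increase of 283.18%.

283.18%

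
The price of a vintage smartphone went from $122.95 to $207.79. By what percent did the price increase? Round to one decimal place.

Change: $207.79 − $122.95 = $84.84.
Relative to the original: $84.84 ÷ $122.95 ≈ 69.0%.
So the price increased by 69.0%.

69.0%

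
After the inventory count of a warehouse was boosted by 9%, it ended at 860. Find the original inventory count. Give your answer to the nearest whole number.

The overall multiplier applied was 1.09.
So the original inventory count was 860 ÷ 1.09 ≈ 789.

789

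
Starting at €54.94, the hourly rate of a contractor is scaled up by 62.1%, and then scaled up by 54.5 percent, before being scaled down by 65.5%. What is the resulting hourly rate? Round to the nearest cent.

€47.47

Each change multiplies by a factor: 1.621 × 1.545 × 0.345 = 0.864033525.
€54.94 × 0.864033525 = €47.4700018635 ≈ €47.47.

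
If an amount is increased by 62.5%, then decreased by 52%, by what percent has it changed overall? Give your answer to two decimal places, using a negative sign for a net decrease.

The combined multiplier is 1.625 × 0.48 = 0.78.
That corresponds to a decrease of 22.00%.

-22.00%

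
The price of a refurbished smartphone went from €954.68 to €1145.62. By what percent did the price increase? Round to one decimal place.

Change: €1145.62 − €954.68 = €190.94.
Relative to the original: €190.94 ÷ €954.68 ≈ 20.0%.
So the price increased by 20.0%.

20.0%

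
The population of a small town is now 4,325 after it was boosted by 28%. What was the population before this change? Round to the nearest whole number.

The overall multiplier applied was 1.28.
So the original population was 4,325 ÷ 1.28 ≈ 3,379.

3,379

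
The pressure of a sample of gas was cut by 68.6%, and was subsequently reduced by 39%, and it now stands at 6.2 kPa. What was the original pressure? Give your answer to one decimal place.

Undoing the 39% decrease: 6.2 ÷ 0.61 ≈ 10.163934.
Undoing the 68.6% decrease: 10.163934 ÷ 0.314 ≈ 32.4 kPa.

32.4 kPa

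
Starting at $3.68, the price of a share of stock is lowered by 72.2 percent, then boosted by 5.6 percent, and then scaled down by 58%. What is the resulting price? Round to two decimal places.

Each change multiplies by a factor: 0.278 × 1.056 × 0.42 = 0.12329856.
$3.68 × 0.12329856 = $0.4537387008 ≈ $0.45.

$0.45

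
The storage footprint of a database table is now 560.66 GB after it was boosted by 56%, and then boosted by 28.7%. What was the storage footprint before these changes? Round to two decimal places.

279.25 GB

Undoing the 28.7% increase: 560.66 ÷ 1.287 ≈ 435.633256.
Undoing the 56% increase: 435.633256 ÷ 1.56 ≈ 279.25 GB.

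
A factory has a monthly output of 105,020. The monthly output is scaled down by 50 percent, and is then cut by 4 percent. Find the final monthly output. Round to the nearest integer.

50,410

Each change multiplies by a factor: 0.5 × 0.96 = 0.48.
105,020 × 0.48 = 50409.6 ≈ 50,410.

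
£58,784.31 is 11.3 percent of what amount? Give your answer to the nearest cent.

£520,215.13

£58,784.31 ÷ 0.113 ≈ £520,215.13.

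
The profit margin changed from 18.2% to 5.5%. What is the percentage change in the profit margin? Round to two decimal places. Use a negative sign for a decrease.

The change is 5.5 − 18.2 = -12.7 percentage points.
Relative to the original 18.2%, that is -12.7 ÷ 18.2 ≈ -69.78%.

-69.78%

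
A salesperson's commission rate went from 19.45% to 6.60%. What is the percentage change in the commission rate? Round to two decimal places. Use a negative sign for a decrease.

The change is 6.60 − 19.45 = -12.85 percentage points.
Relative to the original 19.45%, that is -12.85 ÷ 19.45 ≈ -66.07%.

-66.07%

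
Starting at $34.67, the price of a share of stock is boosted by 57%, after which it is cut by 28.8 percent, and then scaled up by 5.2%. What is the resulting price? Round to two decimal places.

57% increase: $34.67 × 1.57 = $54.4319.
After the 28.8% decrease: $54.4319 × 0.712 = $38.7555128.
5.2% increase: $38.7555128 × 1.052 = $40.7707994656 ≈ $40.77.

$40.77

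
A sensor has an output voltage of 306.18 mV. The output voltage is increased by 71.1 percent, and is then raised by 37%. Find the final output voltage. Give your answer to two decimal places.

717.71 mV

71.1% increase: 306.18 × 1.711 = 523.87398.
After the 37% increase: 523.87398 × 1.37 = 717.7073526 ≈ 717.71.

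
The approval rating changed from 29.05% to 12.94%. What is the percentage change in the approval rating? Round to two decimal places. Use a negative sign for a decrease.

-55.46%

The change is 12.94 − 29.05 = -16.11 percentage points.
Relative to the original 29.05%, that is -16.11 ÷ 29.05 ≈ -55.46%.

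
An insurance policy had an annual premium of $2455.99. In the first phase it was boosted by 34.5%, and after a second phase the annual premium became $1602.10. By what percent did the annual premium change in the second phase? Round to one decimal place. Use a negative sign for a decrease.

-51.5%

After the first phase: $2455.99 × 1.345 = $3303.30655.
Second-phase multiplier: $1602.10 ÷ $3303.30655 ≈ 0.485.
That is a change of -51.5%.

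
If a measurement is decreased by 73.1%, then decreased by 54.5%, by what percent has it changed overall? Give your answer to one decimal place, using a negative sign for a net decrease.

A 73.1% decrease multiplies by 0.269.
Then a 54.5% decrease: 0.269 × 0.455 = 0.122395.
Overall factor 0.122395, i.e. -87.8%.

-87.8%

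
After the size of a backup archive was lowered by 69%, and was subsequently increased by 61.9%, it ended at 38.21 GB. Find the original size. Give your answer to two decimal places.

76.13 GB

Undoing the 61.9% increase: 38.21 ÷ 1.619 ≈ 23.600988.
Undoing the 69% decrease: 23.600988 ÷ 0.31 ≈ 76.13 GB.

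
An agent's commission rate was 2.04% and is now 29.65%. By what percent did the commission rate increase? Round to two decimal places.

1353.43%

The change is 29.65 − 2.04 = 27.61 percentage points.
Relative to the original 2.04%, that is 27.61 ÷ 2.04 ≈ 1353.43%.
So the commission rate rose by 1353.43%.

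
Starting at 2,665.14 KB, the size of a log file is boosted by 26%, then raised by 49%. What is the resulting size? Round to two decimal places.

Each change multiplies by a factor: 1.26 × 1.49 = 1.8774.
2,665.14 × 1.8774 = 5003.533836 ≈ 5,003.53.

5,003.53 KB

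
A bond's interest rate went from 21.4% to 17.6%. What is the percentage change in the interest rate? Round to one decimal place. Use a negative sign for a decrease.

-17.8%

The change is 17.6 − 21.4 = -3.8 percentage points.
Relative to the original 21.4%, that is -3.8 ÷ 21.4 ≈ -17.8%.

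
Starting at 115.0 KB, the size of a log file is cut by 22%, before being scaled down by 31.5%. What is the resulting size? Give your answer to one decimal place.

After the 22% decrease: 115.0 × 0.78 = 89.7.
After the 31.5% decrease: 89.7 × 0.685 = 61.4445 ≈ 61.4.

61.4 KB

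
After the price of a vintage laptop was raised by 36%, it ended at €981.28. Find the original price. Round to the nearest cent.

The overall multiplier applied was 1.36.
So the original price was €981.28 ÷ 1.36 ≈ €721.53.

€721.53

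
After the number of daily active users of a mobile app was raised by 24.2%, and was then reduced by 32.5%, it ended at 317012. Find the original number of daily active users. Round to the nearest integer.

Undoing the 32.5% decrease: 317012 ÷ 0.675 ≈ 469647.407407.
Undoing the 24.2% increase: 469647.407407 ÷ 1.242 ≈ 378138.

378138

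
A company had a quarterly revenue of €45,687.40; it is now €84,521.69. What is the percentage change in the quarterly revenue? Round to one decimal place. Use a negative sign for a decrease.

Change: €84,521.69 − €45,687.40 = €38,834.29.
Relative to the original: €38,834.29 ÷ €45,687.40 = 85.0%.

85.0%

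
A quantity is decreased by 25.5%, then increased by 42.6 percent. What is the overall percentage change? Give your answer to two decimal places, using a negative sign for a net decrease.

6.24%

The combined multiplier is 0.745 × 1.426 = 1.06237.
That corresponds to an increase of 6.24%.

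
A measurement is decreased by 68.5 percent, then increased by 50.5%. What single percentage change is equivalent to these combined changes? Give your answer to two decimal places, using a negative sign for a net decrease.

-52.59%

A 68.5% decrease multiplies by 0.315.
Then a 50.5% increase: 0.315 × 1.505 = 0.474075.
Overall factor 0.474075, i.e. -52.59%.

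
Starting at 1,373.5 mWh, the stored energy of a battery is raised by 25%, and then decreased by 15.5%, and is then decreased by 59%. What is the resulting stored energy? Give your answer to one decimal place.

Each change multiplies by a factor: 1.25 × 0.845 × 0.41 = 0.4330625.
1,373.5 × 0.4330625 = 594.81134375 ≈ 594.8.

594.8 mWh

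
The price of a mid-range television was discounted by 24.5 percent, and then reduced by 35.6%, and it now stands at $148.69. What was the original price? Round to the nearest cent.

The overall multiplier applied was 0.755 × 0.644 = 0.48622.
So the original price was $148.69 ÷ 0.48622 ≈ $305.81.

$305.81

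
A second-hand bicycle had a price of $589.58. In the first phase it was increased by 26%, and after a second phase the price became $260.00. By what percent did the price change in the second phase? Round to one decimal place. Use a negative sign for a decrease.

-65.0%

After the first phase: $589.58 × 1.26 = $742.8708.
Second-phase multiplier: $260.00 ÷ $742.8708 ≈ 0.34999.
That is a change of -65.0%.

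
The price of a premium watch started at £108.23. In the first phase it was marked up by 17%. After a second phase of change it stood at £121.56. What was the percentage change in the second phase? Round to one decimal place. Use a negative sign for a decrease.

After the first phase: £108.23 × 1.17 = £126.6291.
Second-phase multiplier: £121.56 ÷ £126.6291 ≈ 0.95997.
That is a change of -4.0%.

-4.0%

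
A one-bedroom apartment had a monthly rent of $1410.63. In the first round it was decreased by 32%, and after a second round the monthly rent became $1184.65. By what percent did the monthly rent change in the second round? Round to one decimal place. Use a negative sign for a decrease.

23.5%

After the first round: $1410.63 × 0.68 = $959.2284.
Second-round multiplier: $1184.65 ÷ $959.2284 ≈ 1.235.
That is a change of 23.5%.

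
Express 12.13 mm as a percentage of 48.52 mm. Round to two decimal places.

25.00%

12.13 mm ÷ 48.52 mm = 25.00%.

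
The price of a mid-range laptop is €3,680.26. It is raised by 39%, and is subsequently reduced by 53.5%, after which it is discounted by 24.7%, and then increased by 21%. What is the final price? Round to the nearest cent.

€2,167.34

Apply the 39% increase: €3,680.26 × 1.39 = €5115.5614.
53.5% decrease: €5115.5614 × 0.465 = €2378.736051.
After the 24.7% decrease: €2378.736051 × 0.753 = €1791.188246403.
21% increase: €1791.188246403 × 1.21 = €2167.33777814763 ≈ €2,167.34.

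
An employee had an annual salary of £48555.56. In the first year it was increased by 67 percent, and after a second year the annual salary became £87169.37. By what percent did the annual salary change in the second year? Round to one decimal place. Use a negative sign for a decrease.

7.5%

After the first year: £48555.56 × 1.67 = £81087.7852.
Second-year multiplier: £87169.37 ÷ £81087.7852 ≈ 1.075.
That is a change of 7.5%.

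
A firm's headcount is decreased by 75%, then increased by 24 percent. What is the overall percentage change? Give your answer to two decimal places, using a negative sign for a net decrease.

The combined multiplier is 0.25 × 1.24 = 0.31.
That corresponds to a decrease of 69.00%.

-69.00%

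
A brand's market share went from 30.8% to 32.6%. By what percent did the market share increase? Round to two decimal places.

The change is 32.6 − 30.8 = 1.8 percentage points.
Relative to the original 30.8%, that is 1.8 ÷ 30.8 ≈ 5.84%.
So the market share rose by 5.84%.

5.84%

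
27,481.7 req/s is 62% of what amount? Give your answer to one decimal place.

44,325.3 req/s

27,481.7 req/s ÷ 0.62 ≈ 44,325.3 req/s.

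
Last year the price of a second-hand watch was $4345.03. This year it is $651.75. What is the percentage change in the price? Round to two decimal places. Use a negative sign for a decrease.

Change: $651.75 − $4345.03 = -$3693.28.
Relative to the original: -$3693.28 ÷ $4345.03 ≈ -85.00%.

-85.00%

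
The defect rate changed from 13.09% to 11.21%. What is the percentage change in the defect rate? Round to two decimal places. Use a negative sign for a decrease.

The change is 11.21 − 13.09 = -1.88 percentage points.
Relative to the original 13.09%, that is -1.88 ÷ 13.09 ≈ -14.36%.

-14.36%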